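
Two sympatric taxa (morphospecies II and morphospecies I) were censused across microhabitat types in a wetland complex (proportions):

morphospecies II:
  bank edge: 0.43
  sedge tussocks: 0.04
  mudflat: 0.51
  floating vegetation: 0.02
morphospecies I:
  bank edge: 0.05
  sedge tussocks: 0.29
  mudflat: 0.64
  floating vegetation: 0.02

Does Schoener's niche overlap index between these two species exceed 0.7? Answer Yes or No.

No

Σ|p₁ᵢ − p₂ᵢ| = 0.38 + 0.25 + 0.13 + 0.00 = 0.76
D = 1 − ½ × 0.76 = 1 − 0.380 = 0.6200
D = 0.6200 < 0.7 → No.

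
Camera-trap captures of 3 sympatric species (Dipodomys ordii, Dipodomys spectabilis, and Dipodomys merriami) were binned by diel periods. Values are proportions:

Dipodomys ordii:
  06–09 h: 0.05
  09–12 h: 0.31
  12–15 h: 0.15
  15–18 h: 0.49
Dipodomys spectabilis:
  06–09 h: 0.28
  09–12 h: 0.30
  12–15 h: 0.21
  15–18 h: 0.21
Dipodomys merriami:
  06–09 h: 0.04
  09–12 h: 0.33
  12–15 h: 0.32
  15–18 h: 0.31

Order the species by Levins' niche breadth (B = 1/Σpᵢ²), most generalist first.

Σp_ordiᵢ² = 0.05² + 0.31² + 0.15² + 0.49² = 0.0025 + 0.0961 + 0.0225 + 0.2401 = 0.3612
B_ordi = 1 / 0.3612 = 2.7685
Σp_specᵢ² = 0.28² + 0.30² + 0.21² + 0.21² = 0.0784 + 0.0900 + 0.0441 + 0.0441 = 0.2566
B_spec = 1 / 0.2566 = 3.8971
Σp_merrᵢ² = 0.04² + 0.33² + 0.32² + 0.31² = 0.0016 + 0.1089 + 0.1024 + 0.0961 = 0.3090
B_merr = 1 / 0.3090 = 3.2362
Ranking by B (broadest → narrowest): Dipodomys spectabilis (3.90) > Dipodomys merriami (3.24) > Dipodomys ordii (2.77)

Dipodomys spectabilis > Dipodomys merriami > Dipodomys ordii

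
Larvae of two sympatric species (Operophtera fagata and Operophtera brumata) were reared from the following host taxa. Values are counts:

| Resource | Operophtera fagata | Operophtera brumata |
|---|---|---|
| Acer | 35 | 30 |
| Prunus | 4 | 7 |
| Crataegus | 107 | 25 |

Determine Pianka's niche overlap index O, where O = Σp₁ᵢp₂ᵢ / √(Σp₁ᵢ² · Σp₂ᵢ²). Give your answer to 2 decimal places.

Proportions for Operophtera fagata (n=146): 35/146=0.2397, 4/146=0.0274, 107/146=0.7329
Proportions for Operophtera brumata (n=62): 30/62=0.4839, 7/62=0.1129, 25/62=0.4032
Σ p₁ᵢp₂ᵢ = 0.115991 + 0.003093 + 0.295505 = 0.414589
Σp_1ᵢ² = 0.2397² + 0.0274² + 0.7329² = 0.057456 + 0.000751 + 0.537142 = 0.595349
Σp_2ᵢ² = 0.4839² + 0.1129² + 0.4032² = 0.234159 + 0.012746 + 0.162570 = 0.409475
O = 0.414589 / √(0.595349 × 0.409475) = 0.414589 / 0.4937414 = 0.8397

0.84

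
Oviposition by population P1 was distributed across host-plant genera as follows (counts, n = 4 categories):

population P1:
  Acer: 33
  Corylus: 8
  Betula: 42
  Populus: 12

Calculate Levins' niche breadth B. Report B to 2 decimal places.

2.95

Proportions for population P1 (n=95): 33/95=0.3474, 8/95=0.0842, 42/95=0.4421, 12/95=0.1263
Σpᵢ² = 0.3474² + 0.0842² + 0.4421² + 0.1263² = 0.120687 + 0.007090 + 0.195452 + 0.015952 = 0.339181
B = 1 / 0.339181 = 2.9483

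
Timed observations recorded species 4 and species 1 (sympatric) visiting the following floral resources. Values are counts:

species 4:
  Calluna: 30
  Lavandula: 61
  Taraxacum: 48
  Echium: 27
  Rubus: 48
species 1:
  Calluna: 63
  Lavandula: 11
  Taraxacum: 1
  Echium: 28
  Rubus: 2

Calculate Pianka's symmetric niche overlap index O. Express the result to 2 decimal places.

0.50

Proportions for species 4 (n=214): 30/214=0.1402, 61/214=0.2850, 48/214=0.2243, 27/214=0.1262, 48/214=0.2243
Proportions for species 1 (n=105): 63/105=0.6000, 11/105=0.1048, 1/105=0.0095, 28/105=0.2667, 2/105=0.0190
Σ p₁ᵢp₂ᵢ = 0.084120 + 0.029868 + 0.002131 + 0.033658 + 0.004262 = 0.154039
Σp_1ᵢ² = 0.1402² + 0.2850² + 0.2243² + 0.1262² + 0.2243² = 0.019656 + 0.081225 + 0.050310 + 0.015926 + 0.050310 = 0.217427
Σp_2ᵢ² = 0.6000² + 0.1048² + 0.0095² + 0.2667² + 0.0190² = 0.360000 + 0.010983 + 0.000090 + 0.071129 + 0.000361 = 0.442563
O = 0.154039 / √(0.217427 × 0.442563) = 0.154039 / 0.3102018 = 0.4966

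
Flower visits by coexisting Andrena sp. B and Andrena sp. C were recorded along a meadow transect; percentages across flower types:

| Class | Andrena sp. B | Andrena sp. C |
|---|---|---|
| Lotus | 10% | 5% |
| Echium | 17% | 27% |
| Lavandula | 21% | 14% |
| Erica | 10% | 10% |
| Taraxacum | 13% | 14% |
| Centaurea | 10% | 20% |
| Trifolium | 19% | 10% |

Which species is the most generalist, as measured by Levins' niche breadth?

Convert percentages to proportions (divide by 100).
Σp_Bᵢ² = 0.10² + 0.17² + 0.21² + 0.10² + 0.13² + 0.10² + 0.19² = 0.0100 + 0.0289 + 0.0441 + 0.0100 + 0.0169 + 0.0100 + 0.0361 = 0.1560
B_B = 1 / 0.1560 = 6.4103
Σp_Cᵢ² = 0.05² + 0.27² + 0.14² + 0.10² + 0.14² + 0.20² + 0.10² = 0.0025 + 0.0729 + 0.0196 + 0.0100 + 0.0196 + 0.0400 + 0.0100 = 0.1746
B_C = 1 / 0.1746 = 5.7274
Highest B → broadest niche (most generalist): Andrena sp. B (B = 6.41).

Andrena sp. B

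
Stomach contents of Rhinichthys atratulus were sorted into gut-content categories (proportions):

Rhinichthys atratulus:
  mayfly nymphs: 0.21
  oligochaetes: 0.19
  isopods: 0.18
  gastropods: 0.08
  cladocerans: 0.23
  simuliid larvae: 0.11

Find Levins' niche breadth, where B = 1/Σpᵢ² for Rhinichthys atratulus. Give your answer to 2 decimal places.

5.43

Σpᵢ² = 0.21² + 0.19² + 0.18² + 0.08² + 0.23² + 0.11² = 0.0441 + 0.0361 + 0.0324 + 0.0064 + 0.0529 + 0.0121 = 0.1840
B = 1 / 0.1840 = 5.4348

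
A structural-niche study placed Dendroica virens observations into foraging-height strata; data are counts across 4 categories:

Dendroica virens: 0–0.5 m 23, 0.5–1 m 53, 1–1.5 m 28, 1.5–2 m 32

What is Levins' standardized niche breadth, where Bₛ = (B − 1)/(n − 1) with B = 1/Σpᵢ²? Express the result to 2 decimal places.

0.86

Proportions for Dendroica virens (n=136): 23/136=0.1691, 53/136=0.3897, 28/136=0.2059, 32/136=0.2353
Σpᵢ² = 0.1691² + 0.3897² + 0.2059² + 0.2353² = 0.028595 + 0.151866 + 0.042395 + 0.055366 = 0.278222
B = 1 / 0.278222 = 3.5943
Bₛ = (B − 1)/(n − 1) = (3.5943 − 1)/(4 − 1) = 2.5943/3 = 0.8648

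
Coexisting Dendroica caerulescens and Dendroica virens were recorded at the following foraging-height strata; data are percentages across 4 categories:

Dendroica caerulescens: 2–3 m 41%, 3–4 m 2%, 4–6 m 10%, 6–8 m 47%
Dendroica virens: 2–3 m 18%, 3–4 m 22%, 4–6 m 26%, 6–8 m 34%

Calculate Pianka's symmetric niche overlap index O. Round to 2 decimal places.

0.81

Convert percentages to proportions (divide by 100).
Σ p₁ᵢp₂ᵢ = 0.0738 + 0.0044 + 0.0260 + 0.1598 = 0.2640
Σp_1ᵢ² = 0.41² + 0.02² + 0.10² + 0.47² = 0.1681 + 0.0004 + 0.0100 + 0.2209 = 0.3994
Σp_2ᵢ² = 0.18² + 0.22² + 0.26² + 0.34² = 0.0324 + 0.0484 + 0.0676 + 0.1156 = 0.2640
O = 0.2640 / √(0.3994 × 0.2640) = 0.2640 / 0.32472 = 0.8130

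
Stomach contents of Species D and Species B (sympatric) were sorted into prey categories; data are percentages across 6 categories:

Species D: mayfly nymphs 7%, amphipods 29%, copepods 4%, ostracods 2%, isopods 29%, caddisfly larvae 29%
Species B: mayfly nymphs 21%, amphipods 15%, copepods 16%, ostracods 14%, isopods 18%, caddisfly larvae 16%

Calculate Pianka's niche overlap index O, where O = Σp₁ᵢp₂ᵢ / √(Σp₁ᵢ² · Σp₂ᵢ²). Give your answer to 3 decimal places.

Convert percentages to proportions (divide by 100).
Σ p₁ᵢp₂ᵢ = 0.0147 + 0.0435 + 0.0064 + 0.0028 + 0.0522 + 0.0464 = 0.1660
Σp_1ᵢ² = 0.07² + 0.29² + 0.04² + 0.02² + 0.29² + 0.29² = 0.0049 + 0.0841 + 0.0016 + 0.0004 + 0.0841 + 0.0841 = 0.2592
Σp_2ᵢ² = 0.21² + 0.15² + 0.16² + 0.14² + 0.18² + 0.16² = 0.0441 + 0.0225 + 0.0256 + 0.0196 + 0.0324 + 0.0256 = 0.1698
O = 0.1660 / √(0.2592 × 0.1698) = 0.1660 / 0.209791 = 0.79126

0.791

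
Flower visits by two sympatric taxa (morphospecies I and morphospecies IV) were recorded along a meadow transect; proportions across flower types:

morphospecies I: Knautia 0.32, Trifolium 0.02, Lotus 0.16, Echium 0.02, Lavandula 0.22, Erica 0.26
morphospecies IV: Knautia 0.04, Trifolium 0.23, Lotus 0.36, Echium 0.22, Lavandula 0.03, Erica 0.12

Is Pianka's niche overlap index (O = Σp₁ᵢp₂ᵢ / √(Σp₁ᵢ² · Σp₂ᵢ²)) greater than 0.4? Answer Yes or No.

Yes

Σ p₁ᵢp₂ᵢ = 0.0128 + 0.0046 + 0.0576 + 0.0044 + 0.0066 + 0.0312 = 0.1172
Σp_1ᵢ² = 0.32² + 0.02² + 0.16² + 0.02² + 0.22² + 0.26² = 0.1024 + 0.0004 + 0.0256 + 0.0004 + 0.0484 + 0.0676 = 0.2448
Σp_2ᵢ² = 0.04² + 0.23² + 0.36² + 0.22² + 0.03² + 0.12² = 0.0016 + 0.0529 + 0.1296 + 0.0484 + 0.0009 + 0.0144 = 0.2478
O = 0.1172 / √(0.2448 × 0.2478) = 0.1172 / 0.24630 = 0.4758
O = 0.4758 > 0.4 → Yes.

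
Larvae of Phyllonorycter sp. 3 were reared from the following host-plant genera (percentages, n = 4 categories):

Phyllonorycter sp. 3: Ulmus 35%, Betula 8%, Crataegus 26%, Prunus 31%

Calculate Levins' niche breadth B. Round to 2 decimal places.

Convert percentages to proportions (divide by 100).
Σpᵢ² = 0.35² + 0.08² + 0.26² + 0.31² = 0.1225 + 0.0064 + 0.0676 + 0.0961 = 0.2926
B = 1 / 0.2926 = 3.4176

3.42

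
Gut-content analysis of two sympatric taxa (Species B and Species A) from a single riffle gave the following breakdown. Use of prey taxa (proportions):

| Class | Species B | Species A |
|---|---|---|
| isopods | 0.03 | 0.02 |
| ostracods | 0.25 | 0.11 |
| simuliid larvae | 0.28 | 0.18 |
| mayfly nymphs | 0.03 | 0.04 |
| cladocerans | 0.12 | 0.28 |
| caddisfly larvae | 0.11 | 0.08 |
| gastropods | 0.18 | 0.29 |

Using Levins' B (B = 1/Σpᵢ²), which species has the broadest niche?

Σp_Bᵢ² = 0.03² + 0.25² + 0.28² + 0.03² + 0.12² + 0.11² + 0.18² = 0.0009 + 0.0625 + 0.0784 + 0.0009 + 0.0144 + 0.0121 + 0.0324 = 0.2016
B_B = 1 / 0.2016 = 4.9603
Σp_Aᵢ² = 0.02² + 0.11² + 0.18² + 0.04² + 0.28² + 0.08² + 0.29² = 0.0004 + 0.0121 + 0.0324 + 0.0016 + 0.0784 + 0.0064 + 0.0841 = 0.2154
B_A = 1 / 0.2154 = 4.6425
Highest B → broadest niche (most generalist): Species B (B = 4.96).

Species B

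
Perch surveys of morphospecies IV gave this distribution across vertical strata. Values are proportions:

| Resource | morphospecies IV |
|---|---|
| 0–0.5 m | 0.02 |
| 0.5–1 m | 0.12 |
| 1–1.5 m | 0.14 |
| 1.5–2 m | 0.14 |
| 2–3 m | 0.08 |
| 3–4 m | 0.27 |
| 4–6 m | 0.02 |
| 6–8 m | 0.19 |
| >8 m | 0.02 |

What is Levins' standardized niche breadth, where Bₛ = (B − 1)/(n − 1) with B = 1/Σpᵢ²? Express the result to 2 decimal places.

0.61

Σpᵢ² = 0.02² + 0.12² + 0.14² + 0.14² + 0.08² + 0.27² + 0.02² + 0.19² + 0.02² = 0.0004 + 0.0144 + 0.0196 + 0.0196 + 0.0064 + 0.0729 + 0.0004 + 0.0361 + 0.0004 = 0.1702
B = 1 / 0.1702 = 5.8754
Bₛ = (B − 1)/(n − 1) = (5.8754 − 1)/(9 − 1) = 4.8754/8 = 0.6094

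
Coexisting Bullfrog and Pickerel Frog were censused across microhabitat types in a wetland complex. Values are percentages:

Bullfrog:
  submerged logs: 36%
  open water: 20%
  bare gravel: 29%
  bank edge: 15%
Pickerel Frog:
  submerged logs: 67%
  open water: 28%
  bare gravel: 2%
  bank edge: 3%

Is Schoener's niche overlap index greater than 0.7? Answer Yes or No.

No

Convert percentages to proportions (divide by 100).
Σ|p₁ᵢ − p₂ᵢ| = 0.31 + 0.08 + 0.27 + 0.12 = 0.78
D = 1 − ½ × 0.78 = 1 − 0.390 = 0.6100
D = 0.6100 < 0.7 → No.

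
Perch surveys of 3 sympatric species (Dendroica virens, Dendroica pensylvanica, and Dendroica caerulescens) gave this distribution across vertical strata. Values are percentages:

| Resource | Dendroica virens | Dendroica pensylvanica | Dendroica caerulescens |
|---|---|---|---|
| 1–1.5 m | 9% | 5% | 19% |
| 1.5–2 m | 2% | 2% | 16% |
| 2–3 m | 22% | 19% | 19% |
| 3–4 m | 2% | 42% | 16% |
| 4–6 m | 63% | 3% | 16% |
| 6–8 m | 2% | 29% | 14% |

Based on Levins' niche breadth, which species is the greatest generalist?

Convert percentages to proportions (divide by 100).
Σp_vireᵢ² = 0.09² + 0.02² + 0.22² + 0.02² + 0.63² + 0.02² = 0.0081 + 0.0004 + 0.0484 + 0.0004 + 0.3969 + 0.0004 = 0.4546
B_vire = 1 / 0.4546 = 2.1997
Σp_pensᵢ² = 0.05² + 0.02² + 0.19² + 0.42² + 0.03² + 0.29² = 0.0025 + 0.0004 + 0.0361 + 0.1764 + 0.0009 + 0.0841 = 0.3004
B_pens = 1 / 0.3004 = 3.3289
Σp_caerᵢ² = 0.19² + 0.16² + 0.19² + 0.16² + 0.16² + 0.14² = 0.0361 + 0.0256 + 0.0361 + 0.0256 + 0.0256 + 0.0196 = 0.1686
B_caer = 1 / 0.1686 = 5.9312
Highest B → broadest niche (most generalist): Dendroica caerulescens (B = 5.93).

Dendroica caerulescens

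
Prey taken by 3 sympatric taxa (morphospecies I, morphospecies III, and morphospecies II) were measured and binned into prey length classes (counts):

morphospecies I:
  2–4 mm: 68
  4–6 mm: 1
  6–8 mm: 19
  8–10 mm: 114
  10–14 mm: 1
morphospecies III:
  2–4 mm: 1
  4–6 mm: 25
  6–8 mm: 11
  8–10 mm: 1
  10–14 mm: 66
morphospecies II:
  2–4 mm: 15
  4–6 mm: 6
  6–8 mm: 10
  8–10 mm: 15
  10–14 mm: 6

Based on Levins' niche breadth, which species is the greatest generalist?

morphospecies II

Proportions for morphospecies I (n=203): 68/203=0.3350, 1/203=0.0049, 19/203=0.0936, 114/203=0.5616, 1/203=0.0049
Proportions for morphospecies III (n=104): 1/104=0.0096, 25/104=0.2404, 11/104=0.1058, 1/104=0.0096, 66/104=0.6346
Proportions for morphospecies II (n=52): 15/52=0.2885, 6/52=0.1154, 10/52=0.1923, 15/52=0.2885, 6/52=0.1154
Σp_Iᵢ² = 0.3350² + 0.0049² + 0.0936² + 0.5616² + 0.0049² = 0.112225 + 0.000024 + 0.008761 + 0.315395 + 0.000024 = 0.436429
B_I = 1 / 0.436429 = 2.2913
Σp_IIIᵢ² = 0.0096² + 0.2404² + 0.1058² + 0.0096² + 0.6346² = 0.000092 + 0.057792 + 0.011194 + 0.000092 + 0.402717 = 0.471887
B_III = 1 / 0.471887 = 2.1192
Σp_IIᵢ² = 0.2885² + 0.1154² + 0.1923² + 0.2885² + 0.1154² = 0.083232 + 0.013317 + 0.036979 + 0.083232 + 0.013317 = 0.230077
B_II = 1 / 0.230077 = 4.3464
Highest B → broadest niche (most generalist): morphospecies II (B = 4.35).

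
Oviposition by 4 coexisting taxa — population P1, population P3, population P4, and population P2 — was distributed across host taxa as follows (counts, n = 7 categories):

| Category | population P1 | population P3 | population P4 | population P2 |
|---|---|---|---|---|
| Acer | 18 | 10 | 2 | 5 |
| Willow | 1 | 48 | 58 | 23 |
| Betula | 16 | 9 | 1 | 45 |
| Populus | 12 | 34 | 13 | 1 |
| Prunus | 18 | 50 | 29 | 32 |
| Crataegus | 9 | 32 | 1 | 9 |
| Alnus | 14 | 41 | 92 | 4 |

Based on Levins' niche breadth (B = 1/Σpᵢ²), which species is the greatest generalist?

population P1

Proportions for population P1 (n=88): 18/88=0.2045, 1/88=0.0114, 16/88=0.1818, 12/88=0.1364, 18/88=0.2045, 9/88=0.1023, 14/88=0.1591
Proportions for population P3 (n=224): 10/224=0.0446, 48/224=0.2143, 9/224=0.0402, 34/224=0.1518, 50/224=0.2232, 32/224=0.1429, 41/224=0.1830
Proportions for population P4 (n=196): 2/196=0.0102, 58/196=0.2959, 1/196=0.0051, 13/196=0.0663, 29/196=0.1480, 1/196=0.0051, 92/196=0.4694
Proportions for population P2 (n=119): 5/119=0.0420, 23/119=0.1933, 45/119=0.3782, 1/119=0.0084, 32/119=0.2689, 9/119=0.0756, 4/119=0.0336
Σp_P1ᵢ² = 0.2045² + 0.0114² + 0.1818² + 0.1364² + 0.2045² + 0.1023² + 0.1591² = 0.041820 + 0.000130 + 0.033051 + 0.018605 + 0.041820 + 0.010465 + 0.025313 = 0.171204
B_P1 = 1 / 0.171204 = 5.8410
Σp_P3ᵢ² = 0.0446² + 0.2143² + 0.0402² + 0.1518² + 0.2232² + 0.1429² + 0.1830² = 0.001989 + 0.045924 + 0.001616 + 0.023043 + 0.049818 + 0.020420 + 0.033489 = 0.176299
B_P3 = 1 / 0.176299 = 5.6722
Σp_P4ᵢ² = 0.0102² + 0.2959² + 0.0051² + 0.0663² + 0.1480² + 0.0051² + 0.4694² = 0.000104 + 0.087557 + 0.000026 + 0.004396 + 0.021904 + 0.000026 + 0.220336 = 0.334349
B_P4 = 1 / 0.334349 = 2.9909
Σp_P2ᵢ² = 0.0420² + 0.1933² + 0.3782² + 0.0084² + 0.2689² + 0.0756² + 0.0336² = 0.001764 + 0.037365 + 0.143035 + 0.000071 + 0.072307 + 0.005715 + 0.001129 = 0.261386
B_P2 = 1 / 0.261386 = 3.8258
Highest B → broadest niche (most generalist): population P1 (B = 5.84).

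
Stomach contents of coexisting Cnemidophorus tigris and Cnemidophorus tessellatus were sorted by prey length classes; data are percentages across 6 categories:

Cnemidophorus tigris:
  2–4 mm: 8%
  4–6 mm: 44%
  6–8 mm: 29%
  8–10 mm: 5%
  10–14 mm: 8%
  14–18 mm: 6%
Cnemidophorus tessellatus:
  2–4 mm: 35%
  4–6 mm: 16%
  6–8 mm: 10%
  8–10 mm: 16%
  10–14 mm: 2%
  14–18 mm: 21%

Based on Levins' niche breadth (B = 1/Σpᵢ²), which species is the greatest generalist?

Convert percentages to proportions (divide by 100).
Σp_tigrᵢ² = 0.08² + 0.44² + 0.29² + 0.05² + 0.08² + 0.06² = 0.0064 + 0.1936 + 0.0841 + 0.0025 + 0.0064 + 0.0036 = 0.2966
B_tigr = 1 / 0.2966 = 3.3715
Σp_tessᵢ² = 0.35² + 0.16² + 0.10² + 0.16² + 0.02² + 0.21² = 0.1225 + 0.0256 + 0.0100 + 0.0256 + 0.0004 + 0.0441 = 0.2282
B_tess = 1 / 0.2282 = 4.3821
Highest B → broadest niche (most generalist): Cnemidophorus tessellatus (B = 4.38).

Cnemidophorus tessellatus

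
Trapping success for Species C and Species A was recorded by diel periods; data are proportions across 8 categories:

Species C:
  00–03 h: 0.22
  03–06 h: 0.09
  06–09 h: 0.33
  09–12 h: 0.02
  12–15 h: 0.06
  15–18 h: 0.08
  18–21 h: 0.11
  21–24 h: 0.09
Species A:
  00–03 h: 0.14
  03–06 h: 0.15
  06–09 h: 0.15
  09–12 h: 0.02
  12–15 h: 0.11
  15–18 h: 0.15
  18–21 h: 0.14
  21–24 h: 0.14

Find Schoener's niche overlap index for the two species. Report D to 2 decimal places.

Σ|p₁ᵢ − p₂ᵢ| = 0.08 + 0.06 + 0.18 + 0.00 + 0.05 + 0.07 + 0.03 + 0.05 = 0.52
D = 1 − ½ × 0.52 = 1 − 0.260 = 0.7400

0.74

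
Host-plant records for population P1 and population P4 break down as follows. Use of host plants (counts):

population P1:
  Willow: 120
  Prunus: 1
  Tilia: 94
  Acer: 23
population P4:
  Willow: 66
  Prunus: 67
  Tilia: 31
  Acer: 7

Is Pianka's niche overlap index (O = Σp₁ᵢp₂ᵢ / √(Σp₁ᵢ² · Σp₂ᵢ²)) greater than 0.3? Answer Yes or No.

Yes

Proportions for population P1 (n=238): 120/238=0.5042, 1/238=0.0042, 94/238=0.3950, 23/238=0.0966
Proportions for population P4 (n=171): 66/171=0.3860, 67/171=0.3918, 31/171=0.1813, 7/171=0.0409
Σ p₁ᵢp₂ᵢ = 0.194621 + 0.001646 + 0.071614 + 0.003951 = 0.271832
Σp_1ᵢ² = 0.5042² + 0.0042² + 0.3950² + 0.0966² = 0.254218 + 0.000018 + 0.156025 + 0.009332 = 0.419593
Σp_2ᵢ² = 0.3860² + 0.3918² + 0.1813² + 0.0409² = 0.148996 + 0.153507 + 0.032870 + 0.001673 = 0.337046
O = 0.271832 / √(0.419593 × 0.337046) = 0.271832 / 0.3760614 = 0.7228
O = 0.7228 > 0.3 → Yes.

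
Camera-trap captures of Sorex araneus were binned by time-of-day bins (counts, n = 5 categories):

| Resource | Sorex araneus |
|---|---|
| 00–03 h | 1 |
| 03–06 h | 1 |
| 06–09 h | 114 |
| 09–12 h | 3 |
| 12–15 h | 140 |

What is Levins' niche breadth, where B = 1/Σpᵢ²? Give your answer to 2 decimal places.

Proportions for Sorex araneus (n=259): 1/259=0.0039, 1/259=0.0039, 114/259=0.4402, 3/259=0.0116, 140/259=0.5405
Σpᵢ² = 0.0039² + 0.0039² + 0.4402² + 0.0116² + 0.5405² = 0.000015 + 0.000015 + 0.193776 + 0.000135 + 0.292140 = 0.486081
B = 1 / 0.486081 = 2.0573

2.06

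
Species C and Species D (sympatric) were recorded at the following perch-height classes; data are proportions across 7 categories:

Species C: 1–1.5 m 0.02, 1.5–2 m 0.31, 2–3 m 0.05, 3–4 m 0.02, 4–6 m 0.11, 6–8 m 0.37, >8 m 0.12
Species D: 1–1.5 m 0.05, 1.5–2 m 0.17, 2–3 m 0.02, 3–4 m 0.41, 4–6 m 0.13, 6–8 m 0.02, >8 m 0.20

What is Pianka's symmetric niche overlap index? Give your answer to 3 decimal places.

0.418

Σ p₁ᵢp₂ᵢ = 0.0010 + 0.0527 + 0.0010 + 0.0082 + 0.0143 + 0.0074 + 0.0240 = 0.1086
Σp_1ᵢ² = 0.02² + 0.31² + 0.05² + 0.02² + 0.11² + 0.37² + 0.12² = 0.0004 + 0.0961 + 0.0025 + 0.0004 + 0.0121 + 0.1369 + 0.0144 = 0.2628
Σp_2ᵢ² = 0.05² + 0.17² + 0.02² + 0.41² + 0.13² + 0.02² + 0.20² = 0.0025 + 0.0289 + 0.0004 + 0.1681 + 0.0169 + 0.0004 + 0.0400 = 0.2572
O = 0.1086 / √(0.2628 × 0.2572) = 0.1086 / 0.259985 = 0.41772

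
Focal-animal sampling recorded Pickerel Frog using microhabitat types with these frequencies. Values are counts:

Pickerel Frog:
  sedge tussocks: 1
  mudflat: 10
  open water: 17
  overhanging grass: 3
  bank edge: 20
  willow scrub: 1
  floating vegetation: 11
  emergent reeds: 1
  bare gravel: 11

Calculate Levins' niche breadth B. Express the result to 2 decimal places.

5.39

Proportions for Pickerel Frog (n=75): 1/75=0.0133, 10/75=0.1333, 17/75=0.2267, 3/75=0.0400, 20/75=0.2667, 1/75=0.0133, 11/75=0.1467, 1/75=0.0133, 11/75=0.1467
Σpᵢ² = 0.0133² + 0.1333² + 0.2267² + 0.0400² + 0.2667² + 0.0133² + 0.1467² + 0.0133² + 0.1467² = 0.000177 + 0.017769 + 0.051393 + 0.001600 + 0.071129 + 0.000177 + 0.021521 + 0.000177 + 0.021521 = 0.185464
B = 1 / 0.185464 = 5.3919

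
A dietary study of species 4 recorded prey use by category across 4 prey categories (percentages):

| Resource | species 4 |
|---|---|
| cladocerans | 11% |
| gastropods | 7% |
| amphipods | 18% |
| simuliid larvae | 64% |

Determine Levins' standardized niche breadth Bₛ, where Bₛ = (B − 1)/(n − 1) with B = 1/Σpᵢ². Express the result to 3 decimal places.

Convert percentages to proportions (divide by 100).
Σpᵢ² = 0.11² + 0.07² + 0.18² + 0.64² = 0.0121 + 0.0049 + 0.0324 + 0.4096 = 0.4590
B = 1 / 0.4590 = 2.17865
Bₛ = (B − 1)/(n − 1) = (2.17865 − 1)/(4 − 1) = 1.17865/3 = 0.39288

0.393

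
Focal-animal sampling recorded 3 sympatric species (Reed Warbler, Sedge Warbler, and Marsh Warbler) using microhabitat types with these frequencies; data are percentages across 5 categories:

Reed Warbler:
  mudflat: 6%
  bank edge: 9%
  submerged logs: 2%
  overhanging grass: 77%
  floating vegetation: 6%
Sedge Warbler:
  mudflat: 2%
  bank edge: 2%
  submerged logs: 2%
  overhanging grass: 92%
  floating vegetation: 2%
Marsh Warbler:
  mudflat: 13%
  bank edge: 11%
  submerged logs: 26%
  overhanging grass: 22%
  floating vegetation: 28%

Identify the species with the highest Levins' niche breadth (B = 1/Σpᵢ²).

Marsh Warbler

Convert percentages to proportions (divide by 100).
Σp_Reedᵢ² = 0.06² + 0.09² + 0.02² + 0.77² + 0.06² = 0.0036 + 0.0081 + 0.0004 + 0.5929 + 0.0036 = 0.6086
B_Reed = 1 / 0.6086 = 1.6431
Σp_Sedgᵢ² = 0.02² + 0.02² + 0.02² + 0.92² + 0.02² = 0.0004 + 0.0004 + 0.0004 + 0.8464 + 0.0004 = 0.8480
B_Sedg = 1 / 0.8480 = 1.1792
Σp_Marsᵢ² = 0.13² + 0.11² + 0.26² + 0.22² + 0.28² = 0.0169 + 0.0121 + 0.0676 + 0.0484 + 0.0784 = 0.2234
B_Mars = 1 / 0.2234 = 4.4763
Highest B → broadest niche (most generalist): Marsh Warbler (B = 4.48).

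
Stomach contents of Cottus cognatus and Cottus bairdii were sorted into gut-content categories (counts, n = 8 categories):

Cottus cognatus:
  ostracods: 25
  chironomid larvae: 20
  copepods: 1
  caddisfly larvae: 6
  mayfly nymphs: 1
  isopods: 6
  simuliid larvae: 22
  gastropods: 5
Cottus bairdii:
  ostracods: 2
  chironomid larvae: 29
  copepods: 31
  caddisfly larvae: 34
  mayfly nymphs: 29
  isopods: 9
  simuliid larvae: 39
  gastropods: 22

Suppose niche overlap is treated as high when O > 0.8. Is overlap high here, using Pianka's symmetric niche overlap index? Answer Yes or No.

No

Proportions for Cottus cognatus (n=86): 25/86=0.2907, 20/86=0.2326, 1/86=0.0116, 6/86=0.0698, 1/86=0.0116, 6/86=0.0698, 22/86=0.2558, 5/86=0.0581
Proportions for Cottus bairdii (n=195): 2/195=0.0103, 29/195=0.1487, 31/195=0.1590, 34/195=0.1744, 29/195=0.1487, 9/195=0.0462, 39/195=0.2000, 22/195=0.1128
Σ p₁ᵢp₂ᵢ = 0.002994 + 0.034588 + 0.001844 + 0.012173 + 0.001725 + 0.003225 + 0.051160 + 0.006554 = 0.114263
Σp_1ᵢ² = 0.2907² + 0.2326² + 0.0116² + 0.0698² + 0.0116² + 0.0698² + 0.2558² + 0.0581² = 0.084506 + 0.054103 + 0.000135 + 0.004872 + 0.000135 + 0.004872 + 0.065434 + 0.003376 = 0.217433
Σp_2ᵢ² = 0.0103² + 0.1487² + 0.1590² + 0.1744² + 0.1487² + 0.0462² + 0.2000² + 0.1128² = 0.000106 + 0.022112 + 0.025281 + 0.030415 + 0.022112 + 0.002134 + 0.040000 + 0.012724 = 0.154884
O = 0.114263 / √(0.217433 × 0.154884) = 0.114263 / 0.1835127 = 0.6226
O = 0.6226 < 0.8 → No.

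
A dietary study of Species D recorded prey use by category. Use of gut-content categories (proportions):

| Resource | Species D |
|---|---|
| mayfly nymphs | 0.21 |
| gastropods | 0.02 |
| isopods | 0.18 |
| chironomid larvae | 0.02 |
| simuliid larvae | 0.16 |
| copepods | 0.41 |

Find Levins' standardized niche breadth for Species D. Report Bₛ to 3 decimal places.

0.538

Σpᵢ² = 0.21² + 0.02² + 0.18² + 0.02² + 0.16² + 0.41² = 0.0441 + 0.0004 + 0.0324 + 0.0004 + 0.0256 + 0.1681 = 0.2710
B = 1 / 0.2710 = 3.69004
Bₛ = (B − 1)/(n − 1) = (3.69004 − 1)/(6 − 1) = 2.69004/5 = 0.53801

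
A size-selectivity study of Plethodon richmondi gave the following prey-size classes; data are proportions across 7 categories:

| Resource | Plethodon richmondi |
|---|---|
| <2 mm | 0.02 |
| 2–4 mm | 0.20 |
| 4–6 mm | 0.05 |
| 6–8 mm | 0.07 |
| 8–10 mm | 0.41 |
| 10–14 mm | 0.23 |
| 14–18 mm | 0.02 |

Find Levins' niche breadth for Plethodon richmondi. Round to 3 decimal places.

Σpᵢ² = 0.02² + 0.20² + 0.05² + 0.07² + 0.41² + 0.23² + 0.02² = 0.0004 + 0.0400 + 0.0025 + 0.0049 + 0.1681 + 0.0529 + 0.0004 = 0.2692
B = 1 / 0.2692 = 3.71471

3.715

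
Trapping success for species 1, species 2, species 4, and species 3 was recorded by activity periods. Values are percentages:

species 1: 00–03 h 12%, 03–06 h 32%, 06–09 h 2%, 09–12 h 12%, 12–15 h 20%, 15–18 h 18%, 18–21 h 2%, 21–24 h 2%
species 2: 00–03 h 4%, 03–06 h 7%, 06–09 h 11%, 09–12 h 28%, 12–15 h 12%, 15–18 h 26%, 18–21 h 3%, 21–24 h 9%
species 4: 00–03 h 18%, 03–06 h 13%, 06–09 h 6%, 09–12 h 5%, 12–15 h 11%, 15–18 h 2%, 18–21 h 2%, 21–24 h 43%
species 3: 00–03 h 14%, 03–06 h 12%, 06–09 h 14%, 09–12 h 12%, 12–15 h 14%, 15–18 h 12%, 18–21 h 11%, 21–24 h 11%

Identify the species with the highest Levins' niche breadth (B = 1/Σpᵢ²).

Convert percentages to proportions (divide by 100).
Σp_1ᵢ² = 0.12² + 0.32² + 0.02² + 0.12² + 0.20² + 0.18² + 0.02² + 0.02² = 0.0144 + 0.1024 + 0.0004 + 0.0144 + 0.0400 + 0.0324 + 0.0004 + 0.0004 = 0.2048
B_1 = 1 / 0.2048 = 4.8828
Σp_2ᵢ² = 0.04² + 0.07² + 0.11² + 0.28² + 0.12² + 0.26² + 0.03² + 0.09² = 0.0016 + 0.0049 + 0.0121 + 0.0784 + 0.0144 + 0.0676 + 0.0009 + 0.0081 = 0.1880
B_2 = 1 / 0.1880 = 5.3191
Σp_4ᵢ² = 0.18² + 0.13² + 0.06² + 0.05² + 0.11² + 0.02² + 0.02² + 0.43² = 0.0324 + 0.0169 + 0.0036 + 0.0025 + 0.0121 + 0.0004 + 0.0004 + 0.1849 = 0.2532
B_4 = 1 / 0.2532 = 3.9494
Σp_3ᵢ² = 0.14² + 0.12² + 0.14² + 0.12² + 0.14² + 0.12² + 0.11² + 0.11² = 0.0196 + 0.0144 + 0.0196 + 0.0144 + 0.0196 + 0.0144 + 0.0121 + 0.0121 = 0.1262
B_3 = 1 / 0.1262 = 7.9239
Highest B → broadest niche (most generalist): species 3 (B = 7.92).

species 3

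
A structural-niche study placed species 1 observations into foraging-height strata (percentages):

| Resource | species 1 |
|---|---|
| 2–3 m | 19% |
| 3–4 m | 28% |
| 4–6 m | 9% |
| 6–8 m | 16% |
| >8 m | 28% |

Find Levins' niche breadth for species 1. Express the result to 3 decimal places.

4.413

Convert percentages to proportions (divide by 100).
Σpᵢ² = 0.19² + 0.28² + 0.09² + 0.16² + 0.28² = 0.0361 + 0.0784 + 0.0081 + 0.0256 + 0.0784 = 0.2266
B = 1 / 0.2266 = 4.41306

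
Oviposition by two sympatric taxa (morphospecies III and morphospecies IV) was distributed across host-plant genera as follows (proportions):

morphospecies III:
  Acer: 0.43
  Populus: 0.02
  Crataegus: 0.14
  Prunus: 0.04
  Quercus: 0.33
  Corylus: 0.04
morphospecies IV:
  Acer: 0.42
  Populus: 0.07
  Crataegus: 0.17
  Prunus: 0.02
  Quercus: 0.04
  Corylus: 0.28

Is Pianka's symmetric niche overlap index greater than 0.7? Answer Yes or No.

Σ p₁ᵢp₂ᵢ = 0.1806 + 0.0014 + 0.0238 + 0.0008 + 0.0132 + 0.0112 = 0.2310
Σp_1ᵢ² = 0.43² + 0.02² + 0.14² + 0.04² + 0.33² + 0.04² = 0.1849 + 0.0004 + 0.0196 + 0.0016 + 0.1089 + 0.0016 = 0.3170
Σp_2ᵢ² = 0.42² + 0.07² + 0.17² + 0.02² + 0.04² + 0.28² = 0.1764 + 0.0049 + 0.0289 + 0.0004 + 0.0016 + 0.0784 = 0.2906
O = 0.2310 / √(0.3170 × 0.2906) = 0.2310 / 0.30351 = 0.7611
O = 0.7611 > 0.7 → Yes.

Yes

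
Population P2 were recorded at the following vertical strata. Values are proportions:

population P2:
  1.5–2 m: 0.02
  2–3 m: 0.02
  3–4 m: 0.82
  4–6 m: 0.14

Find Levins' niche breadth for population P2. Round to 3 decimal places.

Σpᵢ² = 0.02² + 0.02² + 0.82² + 0.14² = 0.0004 + 0.0004 + 0.6724 + 0.0196 = 0.6928
B = 1 / 0.6928 = 1.44342

1.443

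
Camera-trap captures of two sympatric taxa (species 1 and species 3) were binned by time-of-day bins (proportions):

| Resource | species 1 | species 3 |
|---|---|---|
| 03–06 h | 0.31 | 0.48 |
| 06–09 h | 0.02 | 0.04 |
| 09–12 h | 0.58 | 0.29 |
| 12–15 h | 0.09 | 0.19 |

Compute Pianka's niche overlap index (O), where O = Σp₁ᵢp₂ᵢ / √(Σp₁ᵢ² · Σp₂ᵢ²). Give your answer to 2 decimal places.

0.85

Σ p₁ᵢp₂ᵢ = 0.1488 + 0.0008 + 0.1682 + 0.0171 = 0.3349
Σp_1ᵢ² = 0.31² + 0.02² + 0.58² + 0.09² = 0.0961 + 0.0004 + 0.3364 + 0.0081 = 0.4410
Σp_2ᵢ² = 0.48² + 0.04² + 0.29² + 0.19² = 0.2304 + 0.0016 + 0.0841 + 0.0361 = 0.3522
O = 0.3349 / √(0.4410 × 0.3522) = 0.3349 / 0.39411 = 0.8498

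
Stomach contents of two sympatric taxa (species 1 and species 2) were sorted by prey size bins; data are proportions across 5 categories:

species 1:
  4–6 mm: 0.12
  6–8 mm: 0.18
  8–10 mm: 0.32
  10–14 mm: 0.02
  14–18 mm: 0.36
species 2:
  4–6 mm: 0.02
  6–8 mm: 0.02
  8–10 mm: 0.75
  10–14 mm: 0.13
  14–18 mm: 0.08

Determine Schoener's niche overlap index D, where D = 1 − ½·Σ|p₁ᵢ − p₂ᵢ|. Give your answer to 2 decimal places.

Σ|p₁ᵢ − p₂ᵢ| = 0.10 + 0.16 + 0.43 + 0.11 + 0.28 = 1.08
D = 1 − ½ × 1.08 = 1 − 0.540 = 0.4600

0.46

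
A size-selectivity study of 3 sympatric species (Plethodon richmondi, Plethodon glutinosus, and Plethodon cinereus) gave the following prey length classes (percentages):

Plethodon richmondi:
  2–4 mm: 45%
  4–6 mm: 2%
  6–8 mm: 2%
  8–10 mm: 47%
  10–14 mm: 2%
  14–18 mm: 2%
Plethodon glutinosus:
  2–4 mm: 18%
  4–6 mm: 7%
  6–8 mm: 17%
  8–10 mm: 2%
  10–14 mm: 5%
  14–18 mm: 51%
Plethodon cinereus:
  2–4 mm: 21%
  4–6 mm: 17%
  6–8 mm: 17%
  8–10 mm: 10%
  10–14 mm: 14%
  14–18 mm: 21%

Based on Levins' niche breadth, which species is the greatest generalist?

Plethodon cinereus

Convert percentages to proportions (divide by 100).
Σp_richᵢ² = 0.45² + 0.02² + 0.02² + 0.47² + 0.02² + 0.02² = 0.2025 + 0.0004 + 0.0004 + 0.2209 + 0.0004 + 0.0004 = 0.4250
B_rich = 1 / 0.4250 = 2.3529
Σp_glutᵢ² = 0.18² + 0.07² + 0.17² + 0.02² + 0.05² + 0.51² = 0.0324 + 0.0049 + 0.0289 + 0.0004 + 0.0025 + 0.2601 = 0.3292
B_glut = 1 / 0.3292 = 3.0377
Σp_cineᵢ² = 0.21² + 0.17² + 0.17² + 0.10² + 0.14² + 0.21² = 0.0441 + 0.0289 + 0.0289 + 0.0100 + 0.0196 + 0.0441 = 0.1756
B_cine = 1 / 0.1756 = 5.6948
Highest B → broadest niche (most generalist): Plethodon cinereus (B = 5.69).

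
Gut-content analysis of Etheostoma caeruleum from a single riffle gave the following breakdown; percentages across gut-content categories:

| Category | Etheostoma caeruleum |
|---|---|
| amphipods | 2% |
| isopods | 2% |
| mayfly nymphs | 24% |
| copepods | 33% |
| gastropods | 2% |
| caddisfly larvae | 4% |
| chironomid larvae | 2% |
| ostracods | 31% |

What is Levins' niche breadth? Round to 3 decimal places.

3.762

Convert percentages to proportions (divide by 100).
Σpᵢ² = 0.02² + 0.02² + 0.24² + 0.33² + 0.02² + 0.04² + 0.02² + 0.31² = 0.0004 + 0.0004 + 0.0576 + 0.1089 + 0.0004 + 0.0016 + 0.0004 + 0.0961 = 0.2658
B = 1 / 0.2658 = 3.76223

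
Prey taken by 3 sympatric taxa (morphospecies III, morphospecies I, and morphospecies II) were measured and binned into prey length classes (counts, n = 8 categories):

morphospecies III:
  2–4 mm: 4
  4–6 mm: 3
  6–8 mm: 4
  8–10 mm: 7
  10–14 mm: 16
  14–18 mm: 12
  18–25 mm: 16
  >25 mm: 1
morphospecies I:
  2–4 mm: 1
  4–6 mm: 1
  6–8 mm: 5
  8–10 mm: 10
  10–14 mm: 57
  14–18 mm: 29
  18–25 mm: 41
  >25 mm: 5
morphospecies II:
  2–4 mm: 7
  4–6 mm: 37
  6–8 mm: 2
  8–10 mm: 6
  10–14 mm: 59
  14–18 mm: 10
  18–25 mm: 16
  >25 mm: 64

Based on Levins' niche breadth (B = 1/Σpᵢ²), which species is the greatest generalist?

Proportions for morphospecies III (n=63): 4/63=0.0635, 3/63=0.0476, 4/63=0.0635, 7/63=0.1111, 16/63=0.2540, 12/63=0.1905, 16/63=0.2540, 1/63=0.0159
Proportions for morphospecies I (n=149): 1/149=0.0067, 1/149=0.0067, 5/149=0.0336, 10/149=0.0671, 57/149=0.3826, 29/149=0.1946, 41/149=0.2752, 5/149=0.0336
Proportions for morphospecies II (n=201): 7/201=0.0348, 37/201=0.1841, 2/201=0.0100, 6/201=0.0299, 59/201=0.2935, 10/201=0.0498, 16/201=0.0796, 64/201=0.3184
Σp_IIIᵢ² = 0.0635² + 0.0476² + 0.0635² + 0.1111² + 0.2540² + 0.1905² + 0.2540² + 0.0159² = 0.004032 + 0.002266 + 0.004032 + 0.012343 + 0.064516 + 0.036290 + 0.064516 + 0.000253 = 0.188248
B_III = 1 / 0.188248 = 5.3121
Σp_Iᵢ² = 0.0067² + 0.0067² + 0.0336² + 0.0671² + 0.3826² + 0.1946² + 0.2752² + 0.0336² = 0.000045 + 0.000045 + 0.001129 + 0.004502 + 0.146383 + 0.037869 + 0.075735 + 0.001129 = 0.266837
B_I = 1 / 0.266837 = 3.7476
Σp_IIᵢ² = 0.0348² + 0.1841² + 0.0100² + 0.0299² + 0.2935² + 0.0498² + 0.0796² + 0.3184² = 0.001211 + 0.033893 + 0.000100 + 0.000894 + 0.086142 + 0.002480 + 0.006336 + 0.101379 = 0.232435
B_II = 1 / 0.232435 = 4.3023
Highest B → broadest niche (most generalist): morphospecies III (B = 5.31).

morphospecies III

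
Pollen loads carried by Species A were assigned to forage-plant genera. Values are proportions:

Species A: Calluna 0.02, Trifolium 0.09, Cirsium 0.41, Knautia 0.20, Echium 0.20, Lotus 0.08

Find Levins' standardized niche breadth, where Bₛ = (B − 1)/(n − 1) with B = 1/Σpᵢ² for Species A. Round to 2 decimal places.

Σpᵢ² = 0.02² + 0.09² + 0.41² + 0.20² + 0.20² + 0.08² = 0.0004 + 0.0081 + 0.1681 + 0.0400 + 0.0400 + 0.0064 = 0.2630
B = 1 / 0.2630 = 3.8023
Bₛ = (B − 1)/(n − 1) = (3.8023 − 1)/(6 − 1) = 2.8023/5 = 0.5605

0.56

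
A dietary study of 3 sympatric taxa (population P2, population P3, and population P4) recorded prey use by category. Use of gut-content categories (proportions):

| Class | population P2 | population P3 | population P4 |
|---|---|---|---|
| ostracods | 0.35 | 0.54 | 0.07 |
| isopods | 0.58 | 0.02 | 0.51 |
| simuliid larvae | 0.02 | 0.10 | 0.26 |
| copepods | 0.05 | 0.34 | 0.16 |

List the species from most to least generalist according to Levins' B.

Σp_P2ᵢ² = 0.35² + 0.58² + 0.02² + 0.05² = 0.1225 + 0.3364 + 0.0004 + 0.0025 = 0.4618
B_P2 = 1 / 0.4618 = 2.1654
Σp_P3ᵢ² = 0.54² + 0.02² + 0.10² + 0.34² = 0.2916 + 0.0004 + 0.0100 + 0.1156 = 0.4176
B_P3 = 1 / 0.4176 = 2.3946
Σp_P4ᵢ² = 0.07² + 0.51² + 0.26² + 0.16² = 0.0049 + 0.2601 + 0.0676 + 0.0256 = 0.3582
B_P4 = 1 / 0.3582 = 2.7917
Ranking by B (broadest → narrowest): population P4 (2.79) > population P3 (2.39) > population P2 (2.17)

population P4 > population P3 > population P2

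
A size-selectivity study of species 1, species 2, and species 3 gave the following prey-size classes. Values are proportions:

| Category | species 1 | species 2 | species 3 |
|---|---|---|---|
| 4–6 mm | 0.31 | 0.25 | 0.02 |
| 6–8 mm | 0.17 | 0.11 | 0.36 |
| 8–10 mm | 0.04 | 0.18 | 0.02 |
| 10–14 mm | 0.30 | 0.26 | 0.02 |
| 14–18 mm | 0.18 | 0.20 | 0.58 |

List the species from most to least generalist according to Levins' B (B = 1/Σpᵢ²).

species 2 > species 1 > species 3

Σp_1ᵢ² = 0.31² + 0.17² + 0.04² + 0.30² + 0.18² = 0.0961 + 0.0289 + 0.0016 + 0.0900 + 0.0324 = 0.2490
B_1 = 1 / 0.2490 = 4.0161
Σp_2ᵢ² = 0.25² + 0.11² + 0.18² + 0.26² + 0.20² = 0.0625 + 0.0121 + 0.0324 + 0.0676 + 0.0400 = 0.2146
B_2 = 1 / 0.2146 = 4.6598
Σp_3ᵢ² = 0.02² + 0.36² + 0.02² + 0.02² + 0.58² = 0.0004 + 0.1296 + 0.0004 + 0.0004 + 0.3364 = 0.4672
B_3 = 1 / 0.4672 = 2.1404
Ranking by B (broadest → narrowest): species 2 (4.66) > species 1 (4.02) > species 3 (2.14)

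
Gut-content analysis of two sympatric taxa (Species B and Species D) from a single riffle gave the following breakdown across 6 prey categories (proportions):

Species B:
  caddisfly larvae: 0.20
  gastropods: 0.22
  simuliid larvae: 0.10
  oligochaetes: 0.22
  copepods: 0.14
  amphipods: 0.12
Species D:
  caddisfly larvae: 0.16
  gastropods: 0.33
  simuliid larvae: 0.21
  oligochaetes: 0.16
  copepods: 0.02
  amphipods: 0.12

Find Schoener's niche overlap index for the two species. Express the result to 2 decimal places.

0.78

Σ|p₁ᵢ − p₂ᵢ| = 0.04 + 0.11 + 0.11 + 0.06 + 0.12 + 0.00 = 0.44
D = 1 − ½ × 0.44 = 1 − 0.220 = 0.7800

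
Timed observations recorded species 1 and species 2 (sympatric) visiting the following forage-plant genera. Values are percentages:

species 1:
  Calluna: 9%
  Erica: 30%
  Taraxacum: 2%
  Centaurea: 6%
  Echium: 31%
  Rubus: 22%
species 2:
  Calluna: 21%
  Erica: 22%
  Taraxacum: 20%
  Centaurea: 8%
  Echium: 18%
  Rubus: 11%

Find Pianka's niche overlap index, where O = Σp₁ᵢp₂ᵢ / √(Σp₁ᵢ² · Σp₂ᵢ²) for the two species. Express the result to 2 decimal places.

0.82

Convert percentages to proportions (divide by 100).
Σ p₁ᵢp₂ᵢ = 0.0189 + 0.0660 + 0.0040 + 0.0048 + 0.0558 + 0.0242 = 0.1737
Σp_1ᵢ² = 0.09² + 0.30² + 0.02² + 0.06² + 0.31² + 0.22² = 0.0081 + 0.0900 + 0.0004 + 0.0036 + 0.0961 + 0.0484 = 0.2466
Σp_2ᵢ² = 0.21² + 0.22² + 0.20² + 0.08² + 0.18² + 0.11² = 0.0441 + 0.0484 + 0.0400 + 0.0064 + 0.0324 + 0.0121 = 0.1834
O = 0.1737 / √(0.2466 × 0.1834) = 0.1737 / 0.21267 = 0.8168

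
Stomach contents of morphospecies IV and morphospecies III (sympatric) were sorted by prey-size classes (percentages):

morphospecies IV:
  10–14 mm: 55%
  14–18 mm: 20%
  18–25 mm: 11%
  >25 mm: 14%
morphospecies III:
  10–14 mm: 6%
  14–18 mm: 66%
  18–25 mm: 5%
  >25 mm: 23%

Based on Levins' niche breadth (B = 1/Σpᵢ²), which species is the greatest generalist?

Convert percentages to proportions (divide by 100).
Σp_IVᵢ² = 0.55² + 0.20² + 0.11² + 0.14² = 0.3025 + 0.0400 + 0.0121 + 0.0196 = 0.3742
B_IV = 1 / 0.3742 = 2.6724
Σp_IIIᵢ² = 0.06² + 0.66² + 0.05² + 0.23² = 0.0036 + 0.4356 + 0.0025 + 0.0529 = 0.4946
B_III = 1 / 0.4946 = 2.0218
Highest B → broadest niche (most generalist): morphospecies IV (B = 2.67).

morphospecies IV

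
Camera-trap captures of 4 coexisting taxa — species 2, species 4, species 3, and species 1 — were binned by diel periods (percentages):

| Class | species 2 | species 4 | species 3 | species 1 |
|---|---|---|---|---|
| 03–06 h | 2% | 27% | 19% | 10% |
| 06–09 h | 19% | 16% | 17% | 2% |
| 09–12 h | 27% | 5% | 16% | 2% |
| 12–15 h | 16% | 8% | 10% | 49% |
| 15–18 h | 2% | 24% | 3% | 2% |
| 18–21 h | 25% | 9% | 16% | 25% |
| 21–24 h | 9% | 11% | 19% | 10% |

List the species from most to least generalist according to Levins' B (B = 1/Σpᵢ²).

Convert percentages to proportions (divide by 100).
Σp_2ᵢ² = 0.02² + 0.19² + 0.27² + 0.16² + 0.02² + 0.25² + 0.09² = 0.0004 + 0.0361 + 0.0729 + 0.0256 + 0.0004 + 0.0625 + 0.0081 = 0.2060
B_2 = 1 / 0.2060 = 4.8544
Σp_4ᵢ² = 0.27² + 0.16² + 0.05² + 0.08² + 0.24² + 0.09² + 0.11² = 0.0729 + 0.0256 + 0.0025 + 0.0064 + 0.0576 + 0.0081 + 0.0121 = 0.1852
B_4 = 1 / 0.1852 = 5.3996
Σp_3ᵢ² = 0.19² + 0.17² + 0.16² + 0.10² + 0.03² + 0.16² + 0.19² = 0.0361 + 0.0289 + 0.0256 + 0.0100 + 0.0009 + 0.0256 + 0.0361 = 0.1632
B_3 = 1 / 0.1632 = 6.1275
Σp_1ᵢ² = 0.10² + 0.02² + 0.02² + 0.49² + 0.02² + 0.25² + 0.10² = 0.0100 + 0.0004 + 0.0004 + 0.2401 + 0.0004 + 0.0625 + 0.0100 = 0.3238
B_1 = 1 / 0.3238 = 3.0883
Ranking by B (broadest → narrowest): species 3 (6.13) > species 4 (5.40) > species 2 (4.85) > species 1 (3.09)

species 3 > species 4 > species 2 > species 1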